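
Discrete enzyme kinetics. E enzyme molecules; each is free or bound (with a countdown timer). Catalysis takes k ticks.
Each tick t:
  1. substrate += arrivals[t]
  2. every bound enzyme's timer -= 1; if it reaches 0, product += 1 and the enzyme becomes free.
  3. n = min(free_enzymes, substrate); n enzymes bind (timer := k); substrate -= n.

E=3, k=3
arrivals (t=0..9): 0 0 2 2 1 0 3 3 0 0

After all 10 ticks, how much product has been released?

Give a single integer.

Answer: 6

Derivation:
t=0: arr=0 -> substrate=0 bound=0 product=0
t=1: arr=0 -> substrate=0 bound=0 product=0
t=2: arr=2 -> substrate=0 bound=2 product=0
t=3: arr=2 -> substrate=1 bound=3 product=0
t=4: arr=1 -> substrate=2 bound=3 product=0
t=5: arr=0 -> substrate=0 bound=3 product=2
t=6: arr=3 -> substrate=2 bound=3 product=3
t=7: arr=3 -> substrate=5 bound=3 product=3
t=8: arr=0 -> substrate=3 bound=3 product=5
t=9: arr=0 -> substrate=2 bound=3 product=6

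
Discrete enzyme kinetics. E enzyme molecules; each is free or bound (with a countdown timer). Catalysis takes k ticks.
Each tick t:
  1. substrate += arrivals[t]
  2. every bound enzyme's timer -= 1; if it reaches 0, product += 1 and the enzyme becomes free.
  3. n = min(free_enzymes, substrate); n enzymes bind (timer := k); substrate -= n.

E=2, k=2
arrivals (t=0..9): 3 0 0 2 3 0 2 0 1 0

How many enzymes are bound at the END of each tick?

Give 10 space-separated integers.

t=0: arr=3 -> substrate=1 bound=2 product=0
t=1: arr=0 -> substrate=1 bound=2 product=0
t=2: arr=0 -> substrate=0 bound=1 product=2
t=3: arr=2 -> substrate=1 bound=2 product=2
t=4: arr=3 -> substrate=3 bound=2 product=3
t=5: arr=0 -> substrate=2 bound=2 product=4
t=6: arr=2 -> substrate=3 bound=2 product=5
t=7: arr=0 -> substrate=2 bound=2 product=6
t=8: arr=1 -> substrate=2 bound=2 product=7
t=9: arr=0 -> substrate=1 bound=2 product=8

Answer: 2 2 1 2 2 2 2 2 2 2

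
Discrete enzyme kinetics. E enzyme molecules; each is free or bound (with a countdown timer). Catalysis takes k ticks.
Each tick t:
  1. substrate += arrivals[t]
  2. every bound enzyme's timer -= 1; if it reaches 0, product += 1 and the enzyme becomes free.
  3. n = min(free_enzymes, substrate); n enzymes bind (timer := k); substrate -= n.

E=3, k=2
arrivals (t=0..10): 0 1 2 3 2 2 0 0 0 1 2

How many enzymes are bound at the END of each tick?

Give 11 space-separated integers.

t=0: arr=0 -> substrate=0 bound=0 product=0
t=1: arr=1 -> substrate=0 bound=1 product=0
t=2: arr=2 -> substrate=0 bound=3 product=0
t=3: arr=3 -> substrate=2 bound=3 product=1
t=4: arr=2 -> substrate=2 bound=3 product=3
t=5: arr=2 -> substrate=3 bound=3 product=4
t=6: arr=0 -> substrate=1 bound=3 product=6
t=7: arr=0 -> substrate=0 bound=3 product=7
t=8: arr=0 -> substrate=0 bound=1 product=9
t=9: arr=1 -> substrate=0 bound=1 product=10
t=10: arr=2 -> substrate=0 bound=3 product=10

Answer: 0 1 3 3 3 3 3 3 1 1 3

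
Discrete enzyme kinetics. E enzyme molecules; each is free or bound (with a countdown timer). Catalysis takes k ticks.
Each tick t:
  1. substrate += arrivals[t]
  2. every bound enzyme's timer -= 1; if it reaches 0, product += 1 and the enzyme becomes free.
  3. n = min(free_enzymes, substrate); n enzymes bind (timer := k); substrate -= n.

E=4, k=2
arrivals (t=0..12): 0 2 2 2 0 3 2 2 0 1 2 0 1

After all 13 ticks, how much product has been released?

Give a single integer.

t=0: arr=0 -> substrate=0 bound=0 product=0
t=1: arr=2 -> substrate=0 bound=2 product=0
t=2: arr=2 -> substrate=0 bound=4 product=0
t=3: arr=2 -> substrate=0 bound=4 product=2
t=4: arr=0 -> substrate=0 bound=2 product=4
t=5: arr=3 -> substrate=0 bound=3 product=6
t=6: arr=2 -> substrate=1 bound=4 product=6
t=7: arr=2 -> substrate=0 bound=4 product=9
t=8: arr=0 -> substrate=0 bound=3 product=10
t=9: arr=1 -> substrate=0 bound=1 product=13
t=10: arr=2 -> substrate=0 bound=3 product=13
t=11: arr=0 -> substrate=0 bound=2 product=14
t=12: arr=1 -> substrate=0 bound=1 product=16

Answer: 16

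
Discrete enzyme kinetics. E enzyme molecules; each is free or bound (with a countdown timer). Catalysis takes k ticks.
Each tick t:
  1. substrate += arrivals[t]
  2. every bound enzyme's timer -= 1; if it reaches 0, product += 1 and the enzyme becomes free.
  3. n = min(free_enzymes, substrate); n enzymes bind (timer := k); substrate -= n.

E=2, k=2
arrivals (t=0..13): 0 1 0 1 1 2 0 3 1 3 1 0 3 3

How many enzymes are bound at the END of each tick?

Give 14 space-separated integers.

Answer: 0 1 1 1 2 2 2 2 2 2 2 2 2 2

Derivation:
t=0: arr=0 -> substrate=0 bound=0 product=0
t=1: arr=1 -> substrate=0 bound=1 product=0
t=2: arr=0 -> substrate=0 bound=1 product=0
t=3: arr=1 -> substrate=0 bound=1 product=1
t=4: arr=1 -> substrate=0 bound=2 product=1
t=5: arr=2 -> substrate=1 bound=2 product=2
t=6: arr=0 -> substrate=0 bound=2 product=3
t=7: arr=3 -> substrate=2 bound=2 product=4
t=8: arr=1 -> substrate=2 bound=2 product=5
t=9: arr=3 -> substrate=4 bound=2 product=6
t=10: arr=1 -> substrate=4 bound=2 product=7
t=11: arr=0 -> substrate=3 bound=2 product=8
t=12: arr=3 -> substrate=5 bound=2 product=9
t=13: arr=3 -> substrate=7 bound=2 product=10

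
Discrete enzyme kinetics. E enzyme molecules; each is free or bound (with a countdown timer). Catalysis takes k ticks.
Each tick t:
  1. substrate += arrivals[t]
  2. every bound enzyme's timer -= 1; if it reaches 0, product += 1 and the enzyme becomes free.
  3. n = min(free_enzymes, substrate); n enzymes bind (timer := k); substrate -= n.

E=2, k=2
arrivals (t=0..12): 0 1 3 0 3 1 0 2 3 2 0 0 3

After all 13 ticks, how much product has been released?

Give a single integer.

Answer: 10

Derivation:
t=0: arr=0 -> substrate=0 bound=0 product=0
t=1: arr=1 -> substrate=0 bound=1 product=0
t=2: arr=3 -> substrate=2 bound=2 product=0
t=3: arr=0 -> substrate=1 bound=2 product=1
t=4: arr=3 -> substrate=3 bound=2 product=2
t=5: arr=1 -> substrate=3 bound=2 product=3
t=6: arr=0 -> substrate=2 bound=2 product=4
t=7: arr=2 -> substrate=3 bound=2 product=5
t=8: arr=3 -> substrate=5 bound=2 product=6
t=9: arr=2 -> substrate=6 bound=2 product=7
t=10: arr=0 -> substrate=5 bound=2 product=8
t=11: arr=0 -> substrate=4 bound=2 product=9
t=12: arr=3 -> substrate=6 bound=2 product=10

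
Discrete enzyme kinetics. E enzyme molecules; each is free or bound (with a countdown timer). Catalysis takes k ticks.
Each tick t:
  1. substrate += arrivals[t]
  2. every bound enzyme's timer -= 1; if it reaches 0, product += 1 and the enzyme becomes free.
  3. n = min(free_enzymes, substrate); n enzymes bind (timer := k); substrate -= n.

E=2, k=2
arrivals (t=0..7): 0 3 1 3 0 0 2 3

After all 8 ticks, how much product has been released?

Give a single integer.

t=0: arr=0 -> substrate=0 bound=0 product=0
t=1: arr=3 -> substrate=1 bound=2 product=0
t=2: arr=1 -> substrate=2 bound=2 product=0
t=3: arr=3 -> substrate=3 bound=2 product=2
t=4: arr=0 -> substrate=3 bound=2 product=2
t=5: arr=0 -> substrate=1 bound=2 product=4
t=6: arr=2 -> substrate=3 bound=2 product=4
t=7: arr=3 -> substrate=4 bound=2 product=6

Answer: 6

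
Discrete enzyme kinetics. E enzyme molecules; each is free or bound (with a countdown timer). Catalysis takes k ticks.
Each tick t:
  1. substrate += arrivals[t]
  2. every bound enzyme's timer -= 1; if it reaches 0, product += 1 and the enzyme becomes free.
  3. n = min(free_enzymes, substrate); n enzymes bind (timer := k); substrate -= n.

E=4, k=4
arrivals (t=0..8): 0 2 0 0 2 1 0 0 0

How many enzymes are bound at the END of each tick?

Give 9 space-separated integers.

t=0: arr=0 -> substrate=0 bound=0 product=0
t=1: arr=2 -> substrate=0 bound=2 product=0
t=2: arr=0 -> substrate=0 bound=2 product=0
t=3: arr=0 -> substrate=0 bound=2 product=0
t=4: arr=2 -> substrate=0 bound=4 product=0
t=5: arr=1 -> substrate=0 bound=3 product=2
t=6: arr=0 -> substrate=0 bound=3 product=2
t=7: arr=0 -> substrate=0 bound=3 product=2
t=8: arr=0 -> substrate=0 bound=1 product=4

Answer: 0 2 2 2 4 3 3 3 1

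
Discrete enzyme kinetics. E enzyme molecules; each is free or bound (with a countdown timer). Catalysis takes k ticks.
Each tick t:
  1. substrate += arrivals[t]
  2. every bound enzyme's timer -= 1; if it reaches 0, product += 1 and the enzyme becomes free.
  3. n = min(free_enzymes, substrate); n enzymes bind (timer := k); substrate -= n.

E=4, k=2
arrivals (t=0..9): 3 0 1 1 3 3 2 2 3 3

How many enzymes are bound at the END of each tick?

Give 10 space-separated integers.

Answer: 3 3 1 2 4 4 4 4 4 4

Derivation:
t=0: arr=3 -> substrate=0 bound=3 product=0
t=1: arr=0 -> substrate=0 bound=3 product=0
t=2: arr=1 -> substrate=0 bound=1 product=3
t=3: arr=1 -> substrate=0 bound=2 product=3
t=4: arr=3 -> substrate=0 bound=4 product=4
t=5: arr=3 -> substrate=2 bound=4 product=5
t=6: arr=2 -> substrate=1 bound=4 product=8
t=7: arr=2 -> substrate=2 bound=4 product=9
t=8: arr=3 -> substrate=2 bound=4 product=12
t=9: arr=3 -> substrate=4 bound=4 product=13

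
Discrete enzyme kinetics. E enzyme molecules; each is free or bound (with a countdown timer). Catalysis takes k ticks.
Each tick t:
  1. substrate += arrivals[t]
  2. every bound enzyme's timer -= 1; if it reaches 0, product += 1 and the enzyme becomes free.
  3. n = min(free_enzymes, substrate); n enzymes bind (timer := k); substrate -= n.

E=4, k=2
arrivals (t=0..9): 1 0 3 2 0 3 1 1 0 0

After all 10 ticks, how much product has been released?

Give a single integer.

t=0: arr=1 -> substrate=0 bound=1 product=0
t=1: arr=0 -> substrate=0 bound=1 product=0
t=2: arr=3 -> substrate=0 bound=3 product=1
t=3: arr=2 -> substrate=1 bound=4 product=1
t=4: arr=0 -> substrate=0 bound=2 product=4
t=5: arr=3 -> substrate=0 bound=4 product=5
t=6: arr=1 -> substrate=0 bound=4 product=6
t=7: arr=1 -> substrate=0 bound=2 product=9
t=8: arr=0 -> substrate=0 bound=1 product=10
t=9: arr=0 -> substrate=0 bound=0 product=11

Answer: 11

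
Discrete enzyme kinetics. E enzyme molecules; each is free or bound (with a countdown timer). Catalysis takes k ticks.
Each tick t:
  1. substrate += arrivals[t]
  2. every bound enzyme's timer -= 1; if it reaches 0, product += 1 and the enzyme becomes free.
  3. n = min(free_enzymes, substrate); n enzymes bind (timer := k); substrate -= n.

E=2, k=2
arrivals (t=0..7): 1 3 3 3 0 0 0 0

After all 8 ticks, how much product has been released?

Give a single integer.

Answer: 6

Derivation:
t=0: arr=1 -> substrate=0 bound=1 product=0
t=1: arr=3 -> substrate=2 bound=2 product=0
t=2: arr=3 -> substrate=4 bound=2 product=1
t=3: arr=3 -> substrate=6 bound=2 product=2
t=4: arr=0 -> substrate=5 bound=2 product=3
t=5: arr=0 -> substrate=4 bound=2 product=4
t=6: arr=0 -> substrate=3 bound=2 product=5
t=7: arr=0 -> substrate=2 bound=2 product=6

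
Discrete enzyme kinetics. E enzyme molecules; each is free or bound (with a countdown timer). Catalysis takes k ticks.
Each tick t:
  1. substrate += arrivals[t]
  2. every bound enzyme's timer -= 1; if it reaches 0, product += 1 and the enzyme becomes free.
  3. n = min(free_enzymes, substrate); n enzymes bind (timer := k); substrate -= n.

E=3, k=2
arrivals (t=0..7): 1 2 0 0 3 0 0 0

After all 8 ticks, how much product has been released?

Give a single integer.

Answer: 6

Derivation:
t=0: arr=1 -> substrate=0 bound=1 product=0
t=1: arr=2 -> substrate=0 bound=3 product=0
t=2: arr=0 -> substrate=0 bound=2 product=1
t=3: arr=0 -> substrate=0 bound=0 product=3
t=4: arr=3 -> substrate=0 bound=3 product=3
t=5: arr=0 -> substrate=0 bound=3 product=3
t=6: arr=0 -> substrate=0 bound=0 product=6
t=7: arr=0 -> substrate=0 bound=0 product=6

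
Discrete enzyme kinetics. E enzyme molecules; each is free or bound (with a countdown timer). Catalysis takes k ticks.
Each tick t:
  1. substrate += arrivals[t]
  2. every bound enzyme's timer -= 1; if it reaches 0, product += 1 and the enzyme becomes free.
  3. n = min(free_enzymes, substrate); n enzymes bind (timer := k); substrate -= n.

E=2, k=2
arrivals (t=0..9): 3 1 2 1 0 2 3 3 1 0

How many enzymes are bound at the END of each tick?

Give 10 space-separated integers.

t=0: arr=3 -> substrate=1 bound=2 product=0
t=1: arr=1 -> substrate=2 bound=2 product=0
t=2: arr=2 -> substrate=2 bound=2 product=2
t=3: arr=1 -> substrate=3 bound=2 product=2
t=4: arr=0 -> substrate=1 bound=2 product=4
t=5: arr=2 -> substrate=3 bound=2 product=4
t=6: arr=3 -> substrate=4 bound=2 product=6
t=7: arr=3 -> substrate=7 bound=2 product=6
t=8: arr=1 -> substrate=6 bound=2 product=8
t=9: arr=0 -> substrate=6 bound=2 product=8

Answer: 2 2 2 2 2 2 2 2 2 2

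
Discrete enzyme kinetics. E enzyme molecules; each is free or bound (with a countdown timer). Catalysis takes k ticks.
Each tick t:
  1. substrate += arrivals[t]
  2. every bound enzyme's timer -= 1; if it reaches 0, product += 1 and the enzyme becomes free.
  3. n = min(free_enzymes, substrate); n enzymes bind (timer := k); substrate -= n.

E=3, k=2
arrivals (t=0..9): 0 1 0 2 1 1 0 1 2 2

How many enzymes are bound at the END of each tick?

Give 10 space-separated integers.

Answer: 0 1 1 2 3 2 1 1 3 3

Derivation:
t=0: arr=0 -> substrate=0 bound=0 product=0
t=1: arr=1 -> substrate=0 bound=1 product=0
t=2: arr=0 -> substrate=0 bound=1 product=0
t=3: arr=2 -> substrate=0 bound=2 product=1
t=4: arr=1 -> substrate=0 bound=3 product=1
t=5: arr=1 -> substrate=0 bound=2 product=3
t=6: arr=0 -> substrate=0 bound=1 product=4
t=7: arr=1 -> substrate=0 bound=1 product=5
t=8: arr=2 -> substrate=0 bound=3 product=5
t=9: arr=2 -> substrate=1 bound=3 product=6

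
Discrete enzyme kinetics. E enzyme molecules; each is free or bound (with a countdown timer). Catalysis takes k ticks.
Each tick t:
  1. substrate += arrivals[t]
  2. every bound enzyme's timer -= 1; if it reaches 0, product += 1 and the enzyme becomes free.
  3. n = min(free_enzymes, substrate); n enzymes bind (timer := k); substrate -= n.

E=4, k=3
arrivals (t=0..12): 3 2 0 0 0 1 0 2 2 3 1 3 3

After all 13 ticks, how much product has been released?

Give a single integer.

Answer: 10

Derivation:
t=0: arr=3 -> substrate=0 bound=3 product=0
t=1: arr=2 -> substrate=1 bound=4 product=0
t=2: arr=0 -> substrate=1 bound=4 product=0
t=3: arr=0 -> substrate=0 bound=2 product=3
t=4: arr=0 -> substrate=0 bound=1 product=4
t=5: arr=1 -> substrate=0 bound=2 product=4
t=6: arr=0 -> substrate=0 bound=1 product=5
t=7: arr=2 -> substrate=0 bound=3 product=5
t=8: arr=2 -> substrate=0 bound=4 product=6
t=9: arr=3 -> substrate=3 bound=4 product=6
t=10: arr=1 -> substrate=2 bound=4 product=8
t=11: arr=3 -> substrate=3 bound=4 product=10
t=12: arr=3 -> substrate=6 bound=4 product=10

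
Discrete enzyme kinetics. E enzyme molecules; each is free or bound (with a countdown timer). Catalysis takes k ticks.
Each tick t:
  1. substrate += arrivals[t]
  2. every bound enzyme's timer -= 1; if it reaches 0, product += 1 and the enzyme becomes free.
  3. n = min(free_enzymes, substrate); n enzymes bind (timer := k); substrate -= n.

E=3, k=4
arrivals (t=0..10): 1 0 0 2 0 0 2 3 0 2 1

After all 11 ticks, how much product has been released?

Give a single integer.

Answer: 4

Derivation:
t=0: arr=1 -> substrate=0 bound=1 product=0
t=1: arr=0 -> substrate=0 bound=1 product=0
t=2: arr=0 -> substrate=0 bound=1 product=0
t=3: arr=2 -> substrate=0 bound=3 product=0
t=4: arr=0 -> substrate=0 bound=2 product=1
t=5: arr=0 -> substrate=0 bound=2 product=1
t=6: arr=2 -> substrate=1 bound=3 product=1
t=7: arr=3 -> substrate=2 bound=3 product=3
t=8: arr=0 -> substrate=2 bound=3 product=3
t=9: arr=2 -> substrate=4 bound=3 product=3
t=10: arr=1 -> substrate=4 bound=3 product=4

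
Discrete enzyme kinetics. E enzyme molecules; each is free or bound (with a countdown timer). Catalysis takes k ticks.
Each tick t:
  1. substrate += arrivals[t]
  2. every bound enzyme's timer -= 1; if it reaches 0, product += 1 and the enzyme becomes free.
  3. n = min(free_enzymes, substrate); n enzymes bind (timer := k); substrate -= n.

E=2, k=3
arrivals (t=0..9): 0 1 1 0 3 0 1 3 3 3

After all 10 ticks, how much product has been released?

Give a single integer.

Answer: 4

Derivation:
t=0: arr=0 -> substrate=0 bound=0 product=0
t=1: arr=1 -> substrate=0 bound=1 product=0
t=2: arr=1 -> substrate=0 bound=2 product=0
t=3: arr=0 -> substrate=0 bound=2 product=0
t=4: arr=3 -> substrate=2 bound=2 product=1
t=5: arr=0 -> substrate=1 bound=2 product=2
t=6: arr=1 -> substrate=2 bound=2 product=2
t=7: arr=3 -> substrate=4 bound=2 product=3
t=8: arr=3 -> substrate=6 bound=2 product=4
t=9: arr=3 -> substrate=9 bound=2 product=4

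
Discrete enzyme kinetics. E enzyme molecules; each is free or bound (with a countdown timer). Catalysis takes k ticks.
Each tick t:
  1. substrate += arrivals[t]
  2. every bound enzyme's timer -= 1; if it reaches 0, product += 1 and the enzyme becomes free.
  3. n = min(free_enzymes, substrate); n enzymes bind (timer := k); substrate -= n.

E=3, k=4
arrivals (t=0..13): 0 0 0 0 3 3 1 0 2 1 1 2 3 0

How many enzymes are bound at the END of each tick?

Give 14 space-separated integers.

Answer: 0 0 0 0 3 3 3 3 3 3 3 3 3 3

Derivation:
t=0: arr=0 -> substrate=0 bound=0 product=0
t=1: arr=0 -> substrate=0 bound=0 product=0
t=2: arr=0 -> substrate=0 bound=0 product=0
t=3: arr=0 -> substrate=0 bound=0 product=0
t=4: arr=3 -> substrate=0 bound=3 product=0
t=5: arr=3 -> substrate=3 bound=3 product=0
t=6: arr=1 -> substrate=4 bound=3 product=0
t=7: arr=0 -> substrate=4 bound=3 product=0
t=8: arr=2 -> substrate=3 bound=3 product=3
t=9: arr=1 -> substrate=4 bound=3 product=3
t=10: arr=1 -> substrate=5 bound=3 product=3
t=11: arr=2 -> substrate=7 bound=3 product=3
t=12: arr=3 -> substrate=7 bound=3 product=6
t=13: arr=0 -> substrate=7 bound=3 product=6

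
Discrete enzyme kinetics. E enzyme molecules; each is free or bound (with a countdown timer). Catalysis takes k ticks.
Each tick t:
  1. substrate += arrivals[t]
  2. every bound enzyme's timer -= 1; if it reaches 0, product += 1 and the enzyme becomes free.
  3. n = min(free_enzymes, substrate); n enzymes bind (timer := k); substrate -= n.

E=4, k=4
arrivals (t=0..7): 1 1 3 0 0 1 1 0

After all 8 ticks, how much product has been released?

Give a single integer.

t=0: arr=1 -> substrate=0 bound=1 product=0
t=1: arr=1 -> substrate=0 bound=2 product=0
t=2: arr=3 -> substrate=1 bound=4 product=0
t=3: arr=0 -> substrate=1 bound=4 product=0
t=4: arr=0 -> substrate=0 bound=4 product=1
t=5: arr=1 -> substrate=0 bound=4 product=2
t=6: arr=1 -> substrate=0 bound=3 product=4
t=7: arr=0 -> substrate=0 bound=3 product=4

Answer: 4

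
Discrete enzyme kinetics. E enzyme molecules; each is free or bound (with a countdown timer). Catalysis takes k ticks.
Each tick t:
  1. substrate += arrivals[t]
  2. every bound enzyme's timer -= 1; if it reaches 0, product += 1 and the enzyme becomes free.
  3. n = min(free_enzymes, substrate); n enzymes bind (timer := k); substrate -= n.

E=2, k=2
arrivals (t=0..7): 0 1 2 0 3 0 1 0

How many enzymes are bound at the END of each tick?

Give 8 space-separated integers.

t=0: arr=0 -> substrate=0 bound=0 product=0
t=1: arr=1 -> substrate=0 bound=1 product=0
t=2: arr=2 -> substrate=1 bound=2 product=0
t=3: arr=0 -> substrate=0 bound=2 product=1
t=4: arr=3 -> substrate=2 bound=2 product=2
t=5: arr=0 -> substrate=1 bound=2 product=3
t=6: arr=1 -> substrate=1 bound=2 product=4
t=7: arr=0 -> substrate=0 bound=2 product=5

Answer: 0 1 2 2 2 2 2 2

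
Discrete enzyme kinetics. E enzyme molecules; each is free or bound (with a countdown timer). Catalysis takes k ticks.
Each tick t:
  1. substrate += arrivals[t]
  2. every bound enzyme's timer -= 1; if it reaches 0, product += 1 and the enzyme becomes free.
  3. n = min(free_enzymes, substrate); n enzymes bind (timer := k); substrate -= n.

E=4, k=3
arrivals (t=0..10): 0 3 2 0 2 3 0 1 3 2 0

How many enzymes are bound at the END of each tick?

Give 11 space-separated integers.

t=0: arr=0 -> substrate=0 bound=0 product=0
t=1: arr=3 -> substrate=0 bound=3 product=0
t=2: arr=2 -> substrate=1 bound=4 product=0
t=3: arr=0 -> substrate=1 bound=4 product=0
t=4: arr=2 -> substrate=0 bound=4 product=3
t=5: arr=3 -> substrate=2 bound=4 product=4
t=6: arr=0 -> substrate=2 bound=4 product=4
t=7: arr=1 -> substrate=0 bound=4 product=7
t=8: arr=3 -> substrate=2 bound=4 product=8
t=9: arr=2 -> substrate=4 bound=4 product=8
t=10: arr=0 -> substrate=1 bound=4 product=11

Answer: 0 3 4 4 4 4 4 4 4 4 4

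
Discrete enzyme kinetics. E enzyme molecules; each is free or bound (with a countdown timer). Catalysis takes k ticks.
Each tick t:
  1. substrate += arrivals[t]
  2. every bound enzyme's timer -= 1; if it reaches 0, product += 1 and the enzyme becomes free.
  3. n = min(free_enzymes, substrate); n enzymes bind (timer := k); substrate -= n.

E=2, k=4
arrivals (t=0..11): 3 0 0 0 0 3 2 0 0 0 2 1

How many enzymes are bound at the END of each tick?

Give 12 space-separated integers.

t=0: arr=3 -> substrate=1 bound=2 product=0
t=1: arr=0 -> substrate=1 bound=2 product=0
t=2: arr=0 -> substrate=1 bound=2 product=0
t=3: arr=0 -> substrate=1 bound=2 product=0
t=4: arr=0 -> substrate=0 bound=1 product=2
t=5: arr=3 -> substrate=2 bound=2 product=2
t=6: arr=2 -> substrate=4 bound=2 product=2
t=7: arr=0 -> substrate=4 bound=2 product=2
t=8: arr=0 -> substrate=3 bound=2 product=3
t=9: arr=0 -> substrate=2 bound=2 product=4
t=10: arr=2 -> substrate=4 bound=2 product=4
t=11: arr=1 -> substrate=5 bound=2 product=4

Answer: 2 2 2 2 1 2 2 2 2 2 2 2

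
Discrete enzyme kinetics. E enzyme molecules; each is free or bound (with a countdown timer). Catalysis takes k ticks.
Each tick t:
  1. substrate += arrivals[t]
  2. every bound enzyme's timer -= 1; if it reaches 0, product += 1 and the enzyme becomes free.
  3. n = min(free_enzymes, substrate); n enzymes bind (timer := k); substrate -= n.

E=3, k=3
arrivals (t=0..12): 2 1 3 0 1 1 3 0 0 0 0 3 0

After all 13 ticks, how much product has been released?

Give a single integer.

t=0: arr=2 -> substrate=0 bound=2 product=0
t=1: arr=1 -> substrate=0 bound=3 product=0
t=2: arr=3 -> substrate=3 bound=3 product=0
t=3: arr=0 -> substrate=1 bound=3 product=2
t=4: arr=1 -> substrate=1 bound=3 product=3
t=5: arr=1 -> substrate=2 bound=3 product=3
t=6: arr=3 -> substrate=3 bound=3 product=5
t=7: arr=0 -> substrate=2 bound=3 product=6
t=8: arr=0 -> substrate=2 bound=3 product=6
t=9: arr=0 -> substrate=0 bound=3 product=8
t=10: arr=0 -> substrate=0 bound=2 product=9
t=11: arr=3 -> substrate=2 bound=3 product=9
t=12: arr=0 -> substrate=0 bound=3 product=11

Answer: 11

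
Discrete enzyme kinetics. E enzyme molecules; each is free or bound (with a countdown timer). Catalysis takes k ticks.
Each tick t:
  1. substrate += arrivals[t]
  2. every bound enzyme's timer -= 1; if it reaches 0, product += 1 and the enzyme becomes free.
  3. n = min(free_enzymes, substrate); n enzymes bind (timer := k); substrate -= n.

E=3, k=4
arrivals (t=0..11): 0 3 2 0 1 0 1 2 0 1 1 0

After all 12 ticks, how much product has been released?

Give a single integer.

t=0: arr=0 -> substrate=0 bound=0 product=0
t=1: arr=3 -> substrate=0 bound=3 product=0
t=2: arr=2 -> substrate=2 bound=3 product=0
t=3: arr=0 -> substrate=2 bound=3 product=0
t=4: arr=1 -> substrate=3 bound=3 product=0
t=5: arr=0 -> substrate=0 bound=3 product=3
t=6: arr=1 -> substrate=1 bound=3 product=3
t=7: arr=2 -> substrate=3 bound=3 product=3
t=8: arr=0 -> substrate=3 bound=3 product=3
t=9: arr=1 -> substrate=1 bound=3 product=6
t=10: arr=1 -> substrate=2 bound=3 product=6
t=11: arr=0 -> substrate=2 bound=3 product=6

Answer: 6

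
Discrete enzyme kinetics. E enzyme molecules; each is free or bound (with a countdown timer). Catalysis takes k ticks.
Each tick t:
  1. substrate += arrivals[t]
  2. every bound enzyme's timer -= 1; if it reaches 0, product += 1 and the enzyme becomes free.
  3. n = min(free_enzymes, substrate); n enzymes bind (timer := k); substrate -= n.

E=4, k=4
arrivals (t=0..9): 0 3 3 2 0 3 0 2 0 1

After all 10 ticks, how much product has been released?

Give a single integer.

Answer: 7

Derivation:
t=0: arr=0 -> substrate=0 bound=0 product=0
t=1: arr=3 -> substrate=0 bound=3 product=0
t=2: arr=3 -> substrate=2 bound=4 product=0
t=3: arr=2 -> substrate=4 bound=4 product=0
t=4: arr=0 -> substrate=4 bound=4 product=0
t=5: arr=3 -> substrate=4 bound=4 product=3
t=6: arr=0 -> substrate=3 bound=4 product=4
t=7: arr=2 -> substrate=5 bound=4 product=4
t=8: arr=0 -> substrate=5 bound=4 product=4
t=9: arr=1 -> substrate=3 bound=4 product=7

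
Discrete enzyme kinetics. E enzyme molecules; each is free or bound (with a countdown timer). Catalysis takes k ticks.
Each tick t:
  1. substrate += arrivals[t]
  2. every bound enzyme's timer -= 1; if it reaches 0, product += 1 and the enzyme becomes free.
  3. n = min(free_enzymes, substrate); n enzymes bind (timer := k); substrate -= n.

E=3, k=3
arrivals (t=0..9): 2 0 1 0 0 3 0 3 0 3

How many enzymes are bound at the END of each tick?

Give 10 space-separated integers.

t=0: arr=2 -> substrate=0 bound=2 product=0
t=1: arr=0 -> substrate=0 bound=2 product=0
t=2: arr=1 -> substrate=0 bound=3 product=0
t=3: arr=0 -> substrate=0 bound=1 product=2
t=4: arr=0 -> substrate=0 bound=1 product=2
t=5: arr=3 -> substrate=0 bound=3 product=3
t=6: arr=0 -> substrate=0 bound=3 product=3
t=7: arr=3 -> substrate=3 bound=3 product=3
t=8: arr=0 -> substrate=0 bound=3 product=6
t=9: arr=3 -> substrate=3 bound=3 product=6

Answer: 2 2 3 1 1 3 3 3 3 3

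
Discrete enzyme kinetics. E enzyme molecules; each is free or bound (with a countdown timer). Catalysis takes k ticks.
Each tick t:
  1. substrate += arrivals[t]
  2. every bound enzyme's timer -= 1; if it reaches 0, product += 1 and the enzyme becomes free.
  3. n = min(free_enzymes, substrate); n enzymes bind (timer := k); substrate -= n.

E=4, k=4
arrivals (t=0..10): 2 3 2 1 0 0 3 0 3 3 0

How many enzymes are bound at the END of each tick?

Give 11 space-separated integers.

t=0: arr=2 -> substrate=0 bound=2 product=0
t=1: arr=3 -> substrate=1 bound=4 product=0
t=2: arr=2 -> substrate=3 bound=4 product=0
t=3: arr=1 -> substrate=4 bound=4 product=0
t=4: arr=0 -> substrate=2 bound=4 product=2
t=5: arr=0 -> substrate=0 bound=4 product=4
t=6: arr=3 -> substrate=3 bound=4 product=4
t=7: arr=0 -> substrate=3 bound=4 product=4
t=8: arr=3 -> substrate=4 bound=4 product=6
t=9: arr=3 -> substrate=5 bound=4 product=8
t=10: arr=0 -> substrate=5 bound=4 product=8

Answer: 2 4 4 4 4 4 4 4 4 4 4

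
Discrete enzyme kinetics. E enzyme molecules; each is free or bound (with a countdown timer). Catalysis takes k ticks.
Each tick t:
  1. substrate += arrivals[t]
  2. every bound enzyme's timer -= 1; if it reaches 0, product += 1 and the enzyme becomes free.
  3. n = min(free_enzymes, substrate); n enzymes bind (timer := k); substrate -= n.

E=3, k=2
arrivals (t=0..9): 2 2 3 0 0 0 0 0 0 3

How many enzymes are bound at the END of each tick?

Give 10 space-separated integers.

Answer: 2 3 3 3 2 1 0 0 0 3

Derivation:
t=0: arr=2 -> substrate=0 bound=2 product=0
t=1: arr=2 -> substrate=1 bound=3 product=0
t=2: arr=3 -> substrate=2 bound=3 product=2
t=3: arr=0 -> substrate=1 bound=3 product=3
t=4: arr=0 -> substrate=0 bound=2 product=5
t=5: arr=0 -> substrate=0 bound=1 product=6
t=6: arr=0 -> substrate=0 bound=0 product=7
t=7: arr=0 -> substrate=0 bound=0 product=7
t=8: arr=0 -> substrate=0 bound=0 product=7
t=9: arr=3 -> substrate=0 bound=3 product=7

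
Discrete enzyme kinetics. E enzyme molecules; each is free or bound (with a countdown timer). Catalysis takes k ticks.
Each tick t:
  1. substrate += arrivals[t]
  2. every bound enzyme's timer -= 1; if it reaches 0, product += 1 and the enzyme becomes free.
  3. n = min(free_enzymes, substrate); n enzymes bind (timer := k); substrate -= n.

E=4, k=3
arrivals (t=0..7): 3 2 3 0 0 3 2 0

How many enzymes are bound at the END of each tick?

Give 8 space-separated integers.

t=0: arr=3 -> substrate=0 bound=3 product=0
t=1: arr=2 -> substrate=1 bound=4 product=0
t=2: arr=3 -> substrate=4 bound=4 product=0
t=3: arr=0 -> substrate=1 bound=4 product=3
t=4: arr=0 -> substrate=0 bound=4 product=4
t=5: arr=3 -> substrate=3 bound=4 product=4
t=6: arr=2 -> substrate=2 bound=4 product=7
t=7: arr=0 -> substrate=1 bound=4 product=8

Answer: 3 4 4 4 4 4 4 4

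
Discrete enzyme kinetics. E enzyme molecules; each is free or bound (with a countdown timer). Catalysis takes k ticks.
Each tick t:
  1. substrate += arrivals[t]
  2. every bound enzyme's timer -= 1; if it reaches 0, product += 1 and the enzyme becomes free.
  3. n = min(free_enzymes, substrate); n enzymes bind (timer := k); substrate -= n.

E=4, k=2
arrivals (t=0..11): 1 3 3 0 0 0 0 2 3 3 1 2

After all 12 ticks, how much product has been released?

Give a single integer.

Answer: 13

Derivation:
t=0: arr=1 -> substrate=0 bound=1 product=0
t=1: arr=3 -> substrate=0 bound=4 product=0
t=2: arr=3 -> substrate=2 bound=4 product=1
t=3: arr=0 -> substrate=0 bound=3 product=4
t=4: arr=0 -> substrate=0 bound=2 product=5
t=5: arr=0 -> substrate=0 bound=0 product=7
t=6: arr=0 -> substrate=0 bound=0 product=7
t=7: arr=2 -> substrate=0 bound=2 product=7
t=8: arr=3 -> substrate=1 bound=4 product=7
t=9: arr=3 -> substrate=2 bound=4 product=9
t=10: arr=1 -> substrate=1 bound=4 product=11
t=11: arr=2 -> substrate=1 bound=4 product=13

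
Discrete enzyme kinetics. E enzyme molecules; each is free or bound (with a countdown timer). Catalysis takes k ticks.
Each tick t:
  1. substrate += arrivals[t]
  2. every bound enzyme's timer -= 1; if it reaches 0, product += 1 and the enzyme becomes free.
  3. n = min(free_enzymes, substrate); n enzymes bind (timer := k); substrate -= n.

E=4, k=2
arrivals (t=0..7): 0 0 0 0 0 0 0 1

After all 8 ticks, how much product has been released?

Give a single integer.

t=0: arr=0 -> substrate=0 bound=0 product=0
t=1: arr=0 -> substrate=0 bound=0 product=0
t=2: arr=0 -> substrate=0 bound=0 product=0
t=3: arr=0 -> substrate=0 bound=0 product=0
t=4: arr=0 -> substrate=0 bound=0 product=0
t=5: arr=0 -> substrate=0 bound=0 product=0
t=6: arr=0 -> substrate=0 bound=0 product=0
t=7: arr=1 -> substrate=0 bound=1 product=0

Answer: 0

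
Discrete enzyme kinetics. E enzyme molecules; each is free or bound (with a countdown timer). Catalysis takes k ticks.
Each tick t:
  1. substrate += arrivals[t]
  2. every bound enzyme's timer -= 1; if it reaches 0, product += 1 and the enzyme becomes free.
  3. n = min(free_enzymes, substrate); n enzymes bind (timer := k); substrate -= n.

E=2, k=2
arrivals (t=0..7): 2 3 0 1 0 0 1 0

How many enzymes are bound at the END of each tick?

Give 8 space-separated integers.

Answer: 2 2 2 2 2 2 1 1

Derivation:
t=0: arr=2 -> substrate=0 bound=2 product=0
t=1: arr=3 -> substrate=3 bound=2 product=0
t=2: arr=0 -> substrate=1 bound=2 product=2
t=3: arr=1 -> substrate=2 bound=2 product=2
t=4: arr=0 -> substrate=0 bound=2 product=4
t=5: arr=0 -> substrate=0 bound=2 product=4
t=6: arr=1 -> substrate=0 bound=1 product=6
t=7: arr=0 -> substrate=0 bound=1 product=6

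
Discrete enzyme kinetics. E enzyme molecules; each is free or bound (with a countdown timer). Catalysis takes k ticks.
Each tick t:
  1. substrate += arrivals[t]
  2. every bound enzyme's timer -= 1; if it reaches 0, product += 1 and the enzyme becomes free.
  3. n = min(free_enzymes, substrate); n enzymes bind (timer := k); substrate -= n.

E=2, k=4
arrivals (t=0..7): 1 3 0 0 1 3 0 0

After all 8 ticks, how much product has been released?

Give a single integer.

Answer: 2

Derivation:
t=0: arr=1 -> substrate=0 bound=1 product=0
t=1: arr=3 -> substrate=2 bound=2 product=0
t=2: arr=0 -> substrate=2 bound=2 product=0
t=3: arr=0 -> substrate=2 bound=2 product=0
t=4: arr=1 -> substrate=2 bound=2 product=1
t=5: arr=3 -> substrate=4 bound=2 product=2
t=6: arr=0 -> substrate=4 bound=2 product=2
t=7: arr=0 -> substrate=4 bound=2 product=2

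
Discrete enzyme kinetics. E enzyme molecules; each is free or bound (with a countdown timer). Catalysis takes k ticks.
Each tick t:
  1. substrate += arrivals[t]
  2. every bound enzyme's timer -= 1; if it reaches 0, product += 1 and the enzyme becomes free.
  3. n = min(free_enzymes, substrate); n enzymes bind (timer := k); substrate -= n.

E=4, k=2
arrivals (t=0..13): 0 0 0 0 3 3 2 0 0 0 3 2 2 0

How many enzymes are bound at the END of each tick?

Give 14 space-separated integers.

t=0: arr=0 -> substrate=0 bound=0 product=0
t=1: arr=0 -> substrate=0 bound=0 product=0
t=2: arr=0 -> substrate=0 bound=0 product=0
t=3: arr=0 -> substrate=0 bound=0 product=0
t=4: arr=3 -> substrate=0 bound=3 product=0
t=5: arr=3 -> substrate=2 bound=4 product=0
t=6: arr=2 -> substrate=1 bound=4 product=3
t=7: arr=0 -> substrate=0 bound=4 product=4
t=8: arr=0 -> substrate=0 bound=1 product=7
t=9: arr=0 -> substrate=0 bound=0 product=8
t=10: arr=3 -> substrate=0 bound=3 product=8
t=11: arr=2 -> substrate=1 bound=4 product=8
t=12: arr=2 -> substrate=0 bound=4 product=11
t=13: arr=0 -> substrate=0 bound=3 product=12

Answer: 0 0 0 0 3 4 4 4 1 0 3 4 4 3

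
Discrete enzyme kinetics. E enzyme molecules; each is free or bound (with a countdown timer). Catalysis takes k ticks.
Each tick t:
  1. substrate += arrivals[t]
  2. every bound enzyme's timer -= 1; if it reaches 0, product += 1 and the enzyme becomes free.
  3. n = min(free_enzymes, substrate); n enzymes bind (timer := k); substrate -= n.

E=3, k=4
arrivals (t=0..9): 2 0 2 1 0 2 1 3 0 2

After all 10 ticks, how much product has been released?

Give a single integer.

Answer: 5

Derivation:
t=0: arr=2 -> substrate=0 bound=2 product=0
t=1: arr=0 -> substrate=0 bound=2 product=0
t=2: arr=2 -> substrate=1 bound=3 product=0
t=3: arr=1 -> substrate=2 bound=3 product=0
t=4: arr=0 -> substrate=0 bound=3 product=2
t=5: arr=2 -> substrate=2 bound=3 product=2
t=6: arr=1 -> substrate=2 bound=3 product=3
t=7: arr=3 -> substrate=5 bound=3 product=3
t=8: arr=0 -> substrate=3 bound=3 product=5
t=9: arr=2 -> substrate=5 bound=3 product=5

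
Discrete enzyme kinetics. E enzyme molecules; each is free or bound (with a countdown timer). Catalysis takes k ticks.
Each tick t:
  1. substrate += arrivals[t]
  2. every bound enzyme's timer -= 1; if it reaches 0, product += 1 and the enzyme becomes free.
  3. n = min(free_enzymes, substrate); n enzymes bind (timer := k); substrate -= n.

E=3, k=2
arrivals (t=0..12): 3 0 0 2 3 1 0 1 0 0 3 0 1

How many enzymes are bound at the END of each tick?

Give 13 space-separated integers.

t=0: arr=3 -> substrate=0 bound=3 product=0
t=1: arr=0 -> substrate=0 bound=3 product=0
t=2: arr=0 -> substrate=0 bound=0 product=3
t=3: arr=2 -> substrate=0 bound=2 product=3
t=4: arr=3 -> substrate=2 bound=3 product=3
t=5: arr=1 -> substrate=1 bound=3 product=5
t=6: arr=0 -> substrate=0 bound=3 product=6
t=7: arr=1 -> substrate=0 bound=2 product=8
t=8: arr=0 -> substrate=0 bound=1 product=9
t=9: arr=0 -> substrate=0 bound=0 product=10
t=10: arr=3 -> substrate=0 bound=3 product=10
t=11: arr=0 -> substrate=0 bound=3 product=10
t=12: arr=1 -> substrate=0 bound=1 product=13

Answer: 3 3 0 2 3 3 3 2 1 0 3 3 1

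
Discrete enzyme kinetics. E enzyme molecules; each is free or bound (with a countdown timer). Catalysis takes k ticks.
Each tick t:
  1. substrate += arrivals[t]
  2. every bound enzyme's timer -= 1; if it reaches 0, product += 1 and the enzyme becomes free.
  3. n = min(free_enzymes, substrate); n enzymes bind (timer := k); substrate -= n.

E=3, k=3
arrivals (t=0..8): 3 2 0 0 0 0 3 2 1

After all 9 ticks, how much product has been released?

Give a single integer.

Answer: 5

Derivation:
t=0: arr=3 -> substrate=0 bound=3 product=0
t=1: arr=2 -> substrate=2 bound=3 product=0
t=2: arr=0 -> substrate=2 bound=3 product=0
t=3: arr=0 -> substrate=0 bound=2 product=3
t=4: arr=0 -> substrate=0 bound=2 product=3
t=5: arr=0 -> substrate=0 bound=2 product=3
t=6: arr=3 -> substrate=0 bound=3 product=5
t=7: arr=2 -> substrate=2 bound=3 product=5
t=8: arr=1 -> substrate=3 bound=3 product=5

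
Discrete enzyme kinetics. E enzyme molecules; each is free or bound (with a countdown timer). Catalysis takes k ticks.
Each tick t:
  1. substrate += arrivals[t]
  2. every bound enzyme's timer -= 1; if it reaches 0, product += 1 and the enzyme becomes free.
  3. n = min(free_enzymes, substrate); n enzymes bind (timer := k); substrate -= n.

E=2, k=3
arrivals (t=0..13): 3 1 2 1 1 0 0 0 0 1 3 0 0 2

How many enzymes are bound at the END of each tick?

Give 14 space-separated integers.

Answer: 2 2 2 2 2 2 2 2 2 2 2 2 2 2

Derivation:
t=0: arr=3 -> substrate=1 bound=2 product=0
t=1: arr=1 -> substrate=2 bound=2 product=0
t=2: arr=2 -> substrate=4 bound=2 product=0
t=3: arr=1 -> substrate=3 bound=2 product=2
t=4: arr=1 -> substrate=4 bound=2 product=2
t=5: arr=0 -> substrate=4 bound=2 product=2
t=6: arr=0 -> substrate=2 bound=2 product=4
t=7: arr=0 -> substrate=2 bound=2 product=4
t=8: arr=0 -> substrate=2 bound=2 product=4
t=9: arr=1 -> substrate=1 bound=2 product=6
t=10: arr=3 -> substrate=4 bound=2 product=6
t=11: arr=0 -> substrate=4 bound=2 product=6
t=12: arr=0 -> substrate=2 bound=2 product=8
t=13: arr=2 -> substrate=4 bound=2 product=8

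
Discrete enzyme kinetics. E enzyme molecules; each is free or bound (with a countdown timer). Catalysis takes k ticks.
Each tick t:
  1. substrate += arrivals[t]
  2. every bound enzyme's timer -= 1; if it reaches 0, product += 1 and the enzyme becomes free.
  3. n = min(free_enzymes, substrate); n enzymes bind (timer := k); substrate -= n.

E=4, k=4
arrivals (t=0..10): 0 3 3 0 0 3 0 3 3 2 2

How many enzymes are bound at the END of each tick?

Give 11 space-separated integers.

Answer: 0 3 4 4 4 4 4 4 4 4 4

Derivation:
t=0: arr=0 -> substrate=0 bound=0 product=0
t=1: arr=3 -> substrate=0 bound=3 product=0
t=2: arr=3 -> substrate=2 bound=4 product=0
t=3: arr=0 -> substrate=2 bound=4 product=0
t=4: arr=0 -> substrate=2 bound=4 product=0
t=5: arr=3 -> substrate=2 bound=4 product=3
t=6: arr=0 -> substrate=1 bound=4 product=4
t=7: arr=3 -> substrate=4 bound=4 product=4
t=8: arr=3 -> substrate=7 bound=4 product=4
t=9: arr=2 -> substrate=6 bound=4 product=7
t=10: arr=2 -> substrate=7 bound=4 product=8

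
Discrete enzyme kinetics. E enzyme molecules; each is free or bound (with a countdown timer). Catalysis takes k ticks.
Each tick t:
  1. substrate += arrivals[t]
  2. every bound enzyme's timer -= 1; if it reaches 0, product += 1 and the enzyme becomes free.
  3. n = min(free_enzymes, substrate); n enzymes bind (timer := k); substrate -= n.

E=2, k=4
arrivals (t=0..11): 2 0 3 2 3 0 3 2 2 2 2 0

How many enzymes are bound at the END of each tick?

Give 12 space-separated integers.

t=0: arr=2 -> substrate=0 bound=2 product=0
t=1: arr=0 -> substrate=0 bound=2 product=0
t=2: arr=3 -> substrate=3 bound=2 product=0
t=3: arr=2 -> substrate=5 bound=2 product=0
t=4: arr=3 -> substrate=6 bound=2 product=2
t=5: arr=0 -> substrate=6 bound=2 product=2
t=6: arr=3 -> substrate=9 bound=2 product=2
t=7: arr=2 -> substrate=11 bound=2 product=2
t=8: arr=2 -> substrate=11 bound=2 product=4
t=9: arr=2 -> substrate=13 bound=2 product=4
t=10: arr=2 -> substrate=15 bound=2 product=4
t=11: arr=0 -> substrate=15 bound=2 product=4

Answer: 2 2 2 2 2 2 2 2 2 2 2 2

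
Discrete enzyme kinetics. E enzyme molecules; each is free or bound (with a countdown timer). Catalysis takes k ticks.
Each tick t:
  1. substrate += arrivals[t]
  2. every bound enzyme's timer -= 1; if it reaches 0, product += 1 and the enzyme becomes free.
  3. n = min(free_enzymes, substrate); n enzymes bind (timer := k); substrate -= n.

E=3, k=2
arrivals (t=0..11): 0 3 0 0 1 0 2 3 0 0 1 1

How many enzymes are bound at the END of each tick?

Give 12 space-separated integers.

Answer: 0 3 3 0 1 1 2 3 3 2 1 2

Derivation:
t=0: arr=0 -> substrate=0 bound=0 product=0
t=1: arr=3 -> substrate=0 bound=3 product=0
t=2: arr=0 -> substrate=0 bound=3 product=0
t=3: arr=0 -> substrate=0 bound=0 product=3
t=4: arr=1 -> substrate=0 bound=1 product=3
t=5: arr=0 -> substrate=0 bound=1 product=3
t=6: arr=2 -> substrate=0 bound=2 product=4
t=7: arr=3 -> substrate=2 bound=3 product=4
t=8: arr=0 -> substrate=0 bound=3 product=6
t=9: arr=0 -> substrate=0 bound=2 product=7
t=10: arr=1 -> substrate=0 bound=1 product=9
t=11: arr=1 -> substrate=0 bound=2 product=9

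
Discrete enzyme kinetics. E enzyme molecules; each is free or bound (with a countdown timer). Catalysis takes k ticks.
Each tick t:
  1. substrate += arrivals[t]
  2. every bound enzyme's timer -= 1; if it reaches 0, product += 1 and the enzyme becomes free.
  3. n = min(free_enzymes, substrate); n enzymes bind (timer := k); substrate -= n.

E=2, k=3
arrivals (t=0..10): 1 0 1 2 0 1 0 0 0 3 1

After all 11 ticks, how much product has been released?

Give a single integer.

t=0: arr=1 -> substrate=0 bound=1 product=0
t=1: arr=0 -> substrate=0 bound=1 product=0
t=2: arr=1 -> substrate=0 bound=2 product=0
t=3: arr=2 -> substrate=1 bound=2 product=1
t=4: arr=0 -> substrate=1 bound=2 product=1
t=5: arr=1 -> substrate=1 bound=2 product=2
t=6: arr=0 -> substrate=0 bound=2 product=3
t=7: arr=0 -> substrate=0 bound=2 product=3
t=8: arr=0 -> substrate=0 bound=1 product=4
t=9: arr=3 -> substrate=1 bound=2 product=5
t=10: arr=1 -> substrate=2 bound=2 product=5

Answer: 5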